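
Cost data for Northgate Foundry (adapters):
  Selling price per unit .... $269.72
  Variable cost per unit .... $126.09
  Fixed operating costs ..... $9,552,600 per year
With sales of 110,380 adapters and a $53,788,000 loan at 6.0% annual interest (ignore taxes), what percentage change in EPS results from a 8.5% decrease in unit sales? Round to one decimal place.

Total contribution margin = 110,380 × $143.63 = $15,853,879.40.
Subtracting fixed costs: EBIT = $15,853,879.40 − $9,552,600 = $6,301,279.40.
Interest = $3,227,280.00, so EBIT − I = $3,073,999.40.
Degree of combined leverage = contribution ÷ (EBIT − I) = $15,853,879.40 ÷ $3,073,999.40 = 5.1574.
EPS therefore changes by 5.1574 × (-8.5%) = -43.8%.

-43.8%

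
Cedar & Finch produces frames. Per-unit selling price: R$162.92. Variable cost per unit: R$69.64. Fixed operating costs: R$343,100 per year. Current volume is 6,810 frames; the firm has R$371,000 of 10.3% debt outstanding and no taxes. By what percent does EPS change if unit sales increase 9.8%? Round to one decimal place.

At 6,810 units, contribution = 6,810 × R$93.28 = R$635,236.80.
Subtracting fixed costs: EBIT = R$635,236.80 − R$343,100 = R$292,136.80.
Interest = R$38,213.00, so EBIT − I = R$253,923.80.
Degree of combined leverage = contribution ÷ (EBIT − I) = R$635,236.80 ÷ R$253,923.80 = 2.5017.
%ΔEPS = DCL × %ΔSales = 2.5017 × +9.8% = +24.5%.

+24.5%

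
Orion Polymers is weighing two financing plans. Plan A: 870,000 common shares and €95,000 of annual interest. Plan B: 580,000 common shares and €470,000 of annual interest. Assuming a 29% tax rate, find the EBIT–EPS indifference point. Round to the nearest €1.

€1,220,000

At indifference, (EBIT − 95,000)(1 − t)/870,000 = (EBIT − 470,000)(1 − t)/580,000.
The (1 − t) factor cancels: (EBIT − 95,000) × 580,000 = (EBIT − 470,000) × 870,000.
Solving, EBIT = (470,000·870,000 − 95,000·580,000) / (870,000 − 580,000) = 353,800,000,000 / 290,000 = 1,220,000.00.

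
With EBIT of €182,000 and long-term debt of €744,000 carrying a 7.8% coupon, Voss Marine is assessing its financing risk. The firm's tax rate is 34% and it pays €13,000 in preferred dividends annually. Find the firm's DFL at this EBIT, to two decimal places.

Annual interest charges come to €58,032.00.
Preferred dividends grossed up pre-tax: €13,000 / (1 − 0.34) = €19,696.97.
DFL = EBIT ÷ [EBIT − I − D_p/(1−t)] = €182,000 ÷ [€182,000 − €58,032.00 − €19,696.97] = €182,000 ÷ €104,271.03 = 1.7455.

1.75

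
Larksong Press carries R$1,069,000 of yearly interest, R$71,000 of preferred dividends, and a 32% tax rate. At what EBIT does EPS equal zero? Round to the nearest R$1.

R$1,173,412

Preferred dividends are paid after tax, so their pre-tax equivalent is R$71,000 ÷ (1 − 0.32) = R$104,411.76.
EPS = 0 when EBIT covers interest plus the pre-tax preferred burden: R$1,069,000 + R$104,411.76 = R$1,173,411.76.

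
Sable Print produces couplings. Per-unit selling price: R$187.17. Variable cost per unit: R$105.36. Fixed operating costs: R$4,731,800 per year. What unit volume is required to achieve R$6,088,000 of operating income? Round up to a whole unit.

132,256 couplings

Contribution margin per unit = R$187.17 − R$105.36 = R$81.81.
Required volume = (fixed costs + target profit) ÷ CM = (R$4,731,800 + R$6,088,000) ÷ R$81.81 = 132,255.23, so 132,256 couplings.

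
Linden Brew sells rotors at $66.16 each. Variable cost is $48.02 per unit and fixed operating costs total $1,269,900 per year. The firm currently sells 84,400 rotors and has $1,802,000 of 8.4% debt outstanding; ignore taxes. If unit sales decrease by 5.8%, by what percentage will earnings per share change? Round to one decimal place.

At 84,400 units, contribution = 84,400 × $18.14 = $1,531,016.00.
Operating income = contribution − fixed costs = $1,531,016.00 − $1,269,900 = $261,116.00.
After interest of $151,368.00, pre-tax earnings = $109,748.00.
DCL = total CM / (EBIT − I) = $1,531,016.00 / $109,748.00 = 13.9503.
EPS therefore changes by 13.9503 × (-5.8%) = -80.9%.

-80.9%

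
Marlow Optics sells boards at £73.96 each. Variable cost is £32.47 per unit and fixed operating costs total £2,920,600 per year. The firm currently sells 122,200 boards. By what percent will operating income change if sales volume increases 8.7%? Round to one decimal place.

At 122,200 units, contribution = 122,200 × £41.49 = £5,070,078.00.
Operating income = contribution − fixed costs = £5,070,078.00 − £2,920,600 = £2,149,478.00.
DOL = contribution ÷ EBIT = £5,070,078.00 ÷ £2,149,478.00 = 2.3587.
So EBIT moves 2.3587 × (+8.7%) = +20.5%.

+20.5%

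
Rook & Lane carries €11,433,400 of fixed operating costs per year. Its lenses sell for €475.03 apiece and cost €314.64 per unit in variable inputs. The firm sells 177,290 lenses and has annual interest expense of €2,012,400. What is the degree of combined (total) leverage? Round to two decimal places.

Total contribution margin = 177,290 × €160.39 = €28,435,543.10.
Subtracting fixed costs: EBIT = €28,435,543.10 − €11,433,400 = €17,002,143.10. Interest = €2,012,400.00, so EBIT − I = €14,989,743.10.
Degree of total leverage = total CM / (EBIT − interest) = €28,435,543.10 / €14,989,743.10 = 1.8970.

1.90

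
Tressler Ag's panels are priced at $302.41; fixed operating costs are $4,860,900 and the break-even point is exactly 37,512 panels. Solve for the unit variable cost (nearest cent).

At break-even, FC = Q × (P − VC), so P − VC = $4,860,900 ÷ 37,512 = $129.5825.
Hence VC = price − CM = $302.41 − $129.5825 = $172.83.

$172.83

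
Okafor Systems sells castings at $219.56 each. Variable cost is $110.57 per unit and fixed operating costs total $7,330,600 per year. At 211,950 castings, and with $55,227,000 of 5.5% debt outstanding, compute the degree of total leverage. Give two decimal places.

Contribution at this volume is 211,950 × $108.99 = $23,100,430.50.
EBIT = $23,100,430.50 − $7,330,600 = $15,769,830.50. Interest = $3,037,485.00.
DOL = $23,100,430.50 ÷ $15,769,830.50 = 1.4648; DFL = $15,769,830.50 ÷ $12,732,345.50 = 1.2386.
DCL = DOL × DFL = 1.4648 × 1.2386 = 1.8143.

1.81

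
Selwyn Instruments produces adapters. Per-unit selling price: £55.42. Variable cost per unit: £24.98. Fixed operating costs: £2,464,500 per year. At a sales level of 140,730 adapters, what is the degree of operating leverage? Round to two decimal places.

2.35

Total contribution margin = 140,730 × £30.44 = £4,283,821.20.
Operating income = contribution − fixed costs = £4,283,821.20 − £2,464,500 = £1,819,321.20.
Degree of operating leverage = £4,283,821.20 / £1,819,321.20 = 2.3546.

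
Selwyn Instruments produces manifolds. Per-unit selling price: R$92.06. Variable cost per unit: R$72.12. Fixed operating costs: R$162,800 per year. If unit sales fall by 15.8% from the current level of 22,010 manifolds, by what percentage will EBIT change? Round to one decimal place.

-25.1%

Total contribution margin = 22,010 × R$19.94 = R$438,879.40.
EBIT = R$438,879.40 − R$162,800 = R$276,079.40.
Degree of operating leverage = R$438,879.40 / R$276,079.40 = 1.5897.
So EBIT moves 1.5897 × (-15.8%) = -25.1%.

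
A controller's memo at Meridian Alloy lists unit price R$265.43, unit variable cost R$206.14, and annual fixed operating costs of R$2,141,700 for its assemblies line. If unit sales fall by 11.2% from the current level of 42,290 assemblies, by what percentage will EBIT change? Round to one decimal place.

At 42,290 units, contribution = 42,290 × R$59.29 = R$2,507,374.10.
Operating income = contribution − fixed costs = R$2,507,374.10 − R$2,141,700 = R$365,674.10.
So DOL = total CM / EBIT = R$2,507,374.10 / R$365,674.10 = 6.8569.
%ΔEBIT = DOL × %ΔSales = 6.8569 × -11.2% = -76.8%.

-76.8%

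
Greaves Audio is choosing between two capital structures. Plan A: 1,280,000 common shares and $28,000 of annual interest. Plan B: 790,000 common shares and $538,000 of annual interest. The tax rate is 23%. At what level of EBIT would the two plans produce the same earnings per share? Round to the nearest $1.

$1,360,245

At indifference, (EBIT − 28,000)(1 − t)/1,280,000 = (EBIT − 538,000)(1 − t)/790,000.
The (1 − t) factor cancels: (EBIT − 28,000) × 790,000 = (EBIT − 538,000) × 1,280,000.
EBIT × (1,280,000 − 790,000) = 538,000 × 1,280,000 − 28,000 × 790,000 = 666,520,000,000, so EBIT = 666,520,000,000 ÷ 490,000 = 1,360,244.90.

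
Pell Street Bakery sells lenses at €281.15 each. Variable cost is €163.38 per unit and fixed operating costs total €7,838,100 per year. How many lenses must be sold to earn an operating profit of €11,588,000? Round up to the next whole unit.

Unit CM = price − variable cost = €281.15 − €163.38 = €117.77.
Units = (FC + target) / CM = (€7,838,100 + €11,588,000) / €117.77 = 164,949.48, so 164,950 lenses.

164,950 lenses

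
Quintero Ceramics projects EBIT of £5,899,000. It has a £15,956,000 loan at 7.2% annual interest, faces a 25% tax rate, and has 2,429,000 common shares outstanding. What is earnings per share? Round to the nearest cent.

Pre-tax income = £5,899,000 − £1,148,832.00 = £4,750,168.00.
After tax at 25%: net income = £4,750,168.00 × 0.75 = £3,562,626.00.
Per share: £3,562,626.00 / 2,429,000 shares = £1.47.

£1.47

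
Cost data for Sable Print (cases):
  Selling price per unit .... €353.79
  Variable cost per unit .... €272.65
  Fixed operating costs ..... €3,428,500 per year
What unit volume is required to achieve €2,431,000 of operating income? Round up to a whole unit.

72,215 cases

Contribution margin per unit = €353.79 − €272.65 = €81.14.
Units = (FC + target) / CM = (€3,428,500 + €2,431,000) / €81.14 = 72,214.69, so 72,215 cases.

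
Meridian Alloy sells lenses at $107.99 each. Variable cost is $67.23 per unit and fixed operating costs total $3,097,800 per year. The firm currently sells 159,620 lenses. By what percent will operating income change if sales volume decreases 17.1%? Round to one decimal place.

-32.6%

At 159,620 units, contribution = 159,620 × $40.76 = $6,506,111.20.
Subtracting fixed costs: EBIT = $6,506,111.20 − $3,097,800 = $3,408,311.20.
Degree of operating leverage = $6,506,111.20 / $3,408,311.20 = 1.9089.
Operating income changes by 1.9089 × -17.1% = -32.6%.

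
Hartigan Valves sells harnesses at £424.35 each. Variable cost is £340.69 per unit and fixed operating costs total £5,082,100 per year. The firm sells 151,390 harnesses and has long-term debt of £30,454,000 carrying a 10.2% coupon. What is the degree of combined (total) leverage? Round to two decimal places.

Contribution at this volume is 151,390 × £83.66 = £12,665,287.40.
Subtracting fixed costs: EBIT = £12,665,287.40 − £5,082,100 = £7,583,187.40. Interest = £3,106,308.00.
DOL = £12,665,287.40 ÷ £7,583,187.40 = 1.6702; DFL = £7,583,187.40 ÷ £4,476,879.40 = 1.6939.
Combined leverage = 1.6702 × 1.6939 = 2.8292.

2.83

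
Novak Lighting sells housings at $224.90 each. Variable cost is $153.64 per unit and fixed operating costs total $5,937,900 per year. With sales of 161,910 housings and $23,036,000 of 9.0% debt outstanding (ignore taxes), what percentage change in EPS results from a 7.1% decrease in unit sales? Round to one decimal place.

-23.2%

Contribution at this volume is 161,910 × $71.26 = $11,537,706.60.
EBIT = $11,537,706.60 − $5,937,900 = $5,599,806.60.
Interest = $2,073,240.00, so EBIT − I = $3,526,566.60.
Degree of combined leverage = contribution ÷ (EBIT − I) = $11,537,706.60 ÷ $3,526,566.60 = 3.2717.
EPS therefore changes by 3.2717 × (-7.1%) = -23.2%.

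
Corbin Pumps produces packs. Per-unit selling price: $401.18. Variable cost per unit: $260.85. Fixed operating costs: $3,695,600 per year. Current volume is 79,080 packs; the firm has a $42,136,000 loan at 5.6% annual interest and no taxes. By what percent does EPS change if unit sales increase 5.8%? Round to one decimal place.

Contribution at this volume is 79,080 × $140.33 = $11,097,296.40.
Subtracting fixed costs: EBIT = $11,097,296.40 − $3,695,600 = $7,401,696.40.
Interest = $2,359,616.00, so EBIT − I = $5,042,080.40.
DCL = total CM / (EBIT − I) = $11,097,296.40 / $5,042,080.40 = 2.2009.
%ΔEPS = DCL × %ΔSales = 2.2009 × +5.8% = +12.8%.

+12.8%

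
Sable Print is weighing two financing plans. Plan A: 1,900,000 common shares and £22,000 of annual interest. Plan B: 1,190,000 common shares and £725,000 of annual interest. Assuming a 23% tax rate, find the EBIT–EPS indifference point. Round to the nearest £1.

£1,903,268

Set EPS_A = EPS_B: (EBIT − £22,000)(1 − 0.23) ÷ 1,900,000 = (EBIT − £725,000)(1 − 0.23) ÷ 1,190,000.
The (1 − t) factor cancels: (EBIT − 22,000) × 1,190,000 = (EBIT − 725,000) × 1,900,000.
Solving, EBIT = (725,000·1,900,000 − 22,000·1,190,000) / (1,900,000 − 1,190,000) = 1,351,320,000,000 / 710,000 = 1,903,267.61.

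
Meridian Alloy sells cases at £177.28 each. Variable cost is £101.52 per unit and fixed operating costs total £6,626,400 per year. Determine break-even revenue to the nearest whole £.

Contribution margin per unit = £177.28 − £101.52 = £75.76, a CM ratio of £75.76 ÷ £177.28 = 0.4273.
Break-even sales = FC ÷ CM ratio = £6,626,400 × £177.28 / £75.76 = £15,505,916.

£15,505,916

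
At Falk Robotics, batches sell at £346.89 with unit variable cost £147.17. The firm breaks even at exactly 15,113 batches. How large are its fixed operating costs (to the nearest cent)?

£3,018,368.36

Each unit contributes £346.89 − £147.17 = £199.72.
Since BE = FC / CM, FC = 15,113 × £199.72 = £3,018,368.36.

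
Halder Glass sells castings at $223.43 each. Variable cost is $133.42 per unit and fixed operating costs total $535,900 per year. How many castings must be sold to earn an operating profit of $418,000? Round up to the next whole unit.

10,598 castings

Contribution margin per unit = $223.43 − $133.42 = $90.01.
Units = (FC + target) / CM = ($535,900 + $418,000) / $90.01 = 10,597.71, so 10,598 castings.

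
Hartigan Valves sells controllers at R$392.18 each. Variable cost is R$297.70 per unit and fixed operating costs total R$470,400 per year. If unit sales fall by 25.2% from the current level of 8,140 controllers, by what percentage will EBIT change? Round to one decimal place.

Total contribution margin = 8,140 × R$94.48 = R$769,067.20.
Subtracting fixed costs: EBIT = R$769,067.20 − R$470,400 = R$298,667.20.
Degree of operating leverage = R$769,067.20 / R$298,667.20 = 2.5750.
%ΔEBIT = DOL × %ΔSales = 2.5750 × -25.2% = -64.9%.

-64.9%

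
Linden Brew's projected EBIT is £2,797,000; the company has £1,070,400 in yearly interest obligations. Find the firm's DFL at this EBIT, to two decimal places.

Interest = £1,070,400.00.
Degree of financial leverage = EBIT / (EBIT − interest) = £2,797,000 / £1,726,600.00 = 1.6199.

1.62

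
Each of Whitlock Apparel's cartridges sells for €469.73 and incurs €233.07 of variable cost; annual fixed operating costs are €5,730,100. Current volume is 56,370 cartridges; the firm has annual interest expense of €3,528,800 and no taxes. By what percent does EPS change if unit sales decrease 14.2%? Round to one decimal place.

-46.4%

Contribution at this volume is 56,370 × €236.66 = €13,340,524.20.
Operating income = contribution − fixed costs = €13,340,524.20 − €5,730,100 = €7,610,424.20.
After interest of €3,528,800.00, pre-tax earnings = €4,081,624.20.
Degree of combined leverage = contribution ÷ (EBIT − I) = €13,340,524.20 ÷ €4,081,624.20 = 3.2684.
%ΔEPS = DCL × %ΔSales = 3.2684 × -14.2% = -46.4%.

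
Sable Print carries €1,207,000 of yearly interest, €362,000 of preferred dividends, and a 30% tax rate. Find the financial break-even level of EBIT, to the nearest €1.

€1,724,143

Grossing the preferred dividend up to pre-tax terms: €362,000 / (1 − 0.30) = €517,142.86.
Financial break-even EBIT = interest + D_p ÷ (1 − t) = €1,207,000 + €517,142.86 = €1,724,142.86.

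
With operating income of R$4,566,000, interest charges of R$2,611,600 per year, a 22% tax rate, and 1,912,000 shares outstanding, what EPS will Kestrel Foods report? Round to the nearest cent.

R$0.80

Pre-tax income = R$4,566,000 − R$2,611,600.00 = R$1,954,400.00.
Net income = R$1,954,400.00 × (1 − 0.22) = R$1,524,432.00.
EPS = R$1,524,432.00 ÷ 1,912,000 = R$0.80.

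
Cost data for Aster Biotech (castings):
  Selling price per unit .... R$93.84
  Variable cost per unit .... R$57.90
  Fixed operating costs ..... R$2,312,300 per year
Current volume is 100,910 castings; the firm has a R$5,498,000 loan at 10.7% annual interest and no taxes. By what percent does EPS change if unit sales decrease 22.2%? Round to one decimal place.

At 100,910 units, contribution = 100,910 × R$35.94 = R$3,626,705.40.
EBIT = R$3,626,705.40 − R$2,312,300 = R$1,314,405.40.
Interest = R$588,286.00, so EBIT − I = R$726,119.40.
Degree of combined leverage = contribution ÷ (EBIT − I) = R$3,626,705.40 ÷ R$726,119.40 = 4.9946.
EPS therefore changes by 4.9946 × (-22.2%) = -110.9%.

-110.9%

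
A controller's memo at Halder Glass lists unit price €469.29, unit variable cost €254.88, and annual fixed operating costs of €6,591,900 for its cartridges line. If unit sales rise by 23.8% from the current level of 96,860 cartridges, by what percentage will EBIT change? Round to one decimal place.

+34.9%

Total contribution margin = 96,860 × €214.41 = €20,767,752.60.
EBIT = €20,767,752.60 − €6,591,900 = €14,175,852.60.
Degree of operating leverage = €20,767,752.60 / €14,175,852.60 = 1.4650.
Operating income changes by 1.4650 × +23.8% = +34.9%.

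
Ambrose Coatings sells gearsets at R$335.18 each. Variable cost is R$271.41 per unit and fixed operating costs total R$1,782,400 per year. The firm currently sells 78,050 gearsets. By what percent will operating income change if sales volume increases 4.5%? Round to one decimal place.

Total contribution margin = 78,050 × R$63.77 = R$4,977,248.50.
Subtracting fixed costs: EBIT = R$4,977,248.50 − R$1,782,400 = R$3,194,848.50.
So DOL = total CM / EBIT = R$4,977,248.50 / R$3,194,848.50 = 1.5579.
So EBIT moves 1.5579 × (+4.5%) = +7.0%.

+7.0%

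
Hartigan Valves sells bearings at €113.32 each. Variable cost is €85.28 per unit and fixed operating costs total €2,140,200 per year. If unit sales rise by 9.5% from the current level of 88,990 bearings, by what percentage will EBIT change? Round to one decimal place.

+66.8%

Total contribution margin = 88,990 × €28.04 = €2,495,279.60.
EBIT = €2,495,279.60 − €2,140,200 = €355,079.60.
DOL = contribution ÷ EBIT = €2,495,279.60 ÷ €355,079.60 = 7.0274.
So EBIT moves 7.0274 × (+9.5%) = +66.8%.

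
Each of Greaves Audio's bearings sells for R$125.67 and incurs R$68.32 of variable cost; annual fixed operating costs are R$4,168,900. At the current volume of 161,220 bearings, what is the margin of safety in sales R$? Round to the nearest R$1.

Contribution margin per unit = R$125.67 − R$68.32 = R$57.35. Break-even units = R$4,168,900 ÷ R$57.35 = 72,692.24; break-even revenue = 72,692.24 × R$125.67 = R$9,135,233.88.
Current sales = 161,220 × R$125.67 = R$20,260,517.40.
Margin of safety = R$20,260,517.40 − R$9,135,233.88 = R$11,125,284.

R$11,125,284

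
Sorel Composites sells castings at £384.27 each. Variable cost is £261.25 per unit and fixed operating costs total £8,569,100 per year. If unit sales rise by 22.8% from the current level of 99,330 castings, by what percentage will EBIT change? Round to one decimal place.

+76.3%

Contribution at this volume is 99,330 × £123.02 = £12,219,576.60.
Subtracting fixed costs: EBIT = £12,219,576.60 − £8,569,100 = £3,650,476.60.
So DOL = total CM / EBIT = £12,219,576.60 / £3,650,476.60 = 3.3474.
So EBIT moves 3.3474 × (+22.8%) = +76.3%.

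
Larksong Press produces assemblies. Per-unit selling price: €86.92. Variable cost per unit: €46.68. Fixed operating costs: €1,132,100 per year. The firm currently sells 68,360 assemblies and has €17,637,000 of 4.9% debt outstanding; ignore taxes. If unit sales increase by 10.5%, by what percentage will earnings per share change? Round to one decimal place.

+38.3%

At 68,360 units, contribution = 68,360 × €40.24 = €2,750,806.40.
Operating income = contribution − fixed costs = €2,750,806.40 − €1,132,100 = €1,618,706.40.
Interest = €864,213.00, so EBIT − I = €754,493.40.
DCL = total CM / (EBIT − I) = €2,750,806.40 / €754,493.40 = 3.6459.
%ΔEPS = DCL × %ΔSales = 3.6459 × +10.5% = +38.3%.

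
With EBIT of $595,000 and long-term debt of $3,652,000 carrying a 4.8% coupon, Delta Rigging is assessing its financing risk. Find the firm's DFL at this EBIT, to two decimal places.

1.42

Interest = $175,296.00.
Degree of financial leverage = EBIT / (EBIT − interest) = $595,000 / $419,704.00 = 1.4177.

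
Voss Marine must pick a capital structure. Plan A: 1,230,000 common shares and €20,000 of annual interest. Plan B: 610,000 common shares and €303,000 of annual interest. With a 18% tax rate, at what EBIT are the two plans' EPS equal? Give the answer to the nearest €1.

Set EPS_A = EPS_B: (EBIT − €20,000)(1 − 0.18) ÷ 1,230,000 = (EBIT − €303,000)(1 − 0.18) ÷ 610,000.
Cancelling (1 − t) and cross-multiplying: 610,000·(EBIT − 20,000) = 1,230,000·(EBIT − 303,000).
Solving, EBIT = (303,000·1,230,000 − 20,000·610,000) / (1,230,000 − 610,000) = 360,490,000,000 / 620,000 = 581,435.48.

€581,435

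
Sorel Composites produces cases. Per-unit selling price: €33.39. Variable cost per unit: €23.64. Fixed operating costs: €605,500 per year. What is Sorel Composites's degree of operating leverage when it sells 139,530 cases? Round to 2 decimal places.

Contribution at this volume is 139,530 × €9.75 = €1,360,417.50.
Subtracting fixed costs: EBIT = €1,360,417.50 − €605,500 = €754,917.50.
So DOL = total CM / EBIT = €1,360,417.50 / €754,917.50 = 1.8021.

1.80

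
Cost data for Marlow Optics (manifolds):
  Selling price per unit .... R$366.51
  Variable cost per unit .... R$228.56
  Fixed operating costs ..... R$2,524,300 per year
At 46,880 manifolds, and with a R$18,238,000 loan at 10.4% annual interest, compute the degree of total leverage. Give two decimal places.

Total contribution margin = 46,880 × R$137.95 = R$6,467,096.00.
Operating income = contribution − fixed costs = R$6,467,096.00 − R$2,524,300 = R$3,942,796.00. Interest = R$1,896,752.00, so EBIT − I = R$2,046,044.00.
DCL = contribution ÷ (EBIT − I) = R$6,467,096.00 ÷ R$2,046,044.00 = 3.1608.

3.16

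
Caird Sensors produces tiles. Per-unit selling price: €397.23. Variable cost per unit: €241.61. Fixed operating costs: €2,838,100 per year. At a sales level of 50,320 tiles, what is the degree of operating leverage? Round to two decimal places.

1.57

Total contribution margin = 50,320 × €155.62 = €7,830,798.40.
EBIT = €7,830,798.40 − €2,838,100 = €4,992,698.40.
So DOL = total CM / EBIT = €7,830,798.40 / €4,992,698.40 = 1.5685.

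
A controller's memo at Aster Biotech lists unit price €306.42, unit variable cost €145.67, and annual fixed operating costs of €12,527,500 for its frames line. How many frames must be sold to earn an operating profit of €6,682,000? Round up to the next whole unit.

Contribution margin per unit = €306.42 − €145.67 = €160.75.
Required volume = (fixed costs + target profit) ÷ CM = (€12,527,500 + €6,682,000) ÷ €160.75 = 119,499.22, so 119,500 frames.

119,500 frames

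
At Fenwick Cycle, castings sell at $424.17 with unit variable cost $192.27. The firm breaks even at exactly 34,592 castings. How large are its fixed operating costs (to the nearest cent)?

$8,021,884.80

Unit CM = price − variable cost = $424.17 − $192.27 = $231.90.
Since BE = FC / CM, FC = 34,592 × $231.90 = $8,021,884.80.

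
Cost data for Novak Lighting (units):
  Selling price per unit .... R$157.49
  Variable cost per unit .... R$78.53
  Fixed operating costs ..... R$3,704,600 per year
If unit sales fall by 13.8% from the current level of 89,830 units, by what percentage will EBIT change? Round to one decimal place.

-28.9%

Contribution at this volume is 89,830 × R$78.96 = R$7,092,976.80.
EBIT = R$7,092,976.80 − R$3,704,600 = R$3,388,376.80.
Degree of operating leverage = R$7,092,976.80 / R$3,388,376.80 = 2.0933.
Operating income changes by 2.0933 × -13.8% = -28.9%.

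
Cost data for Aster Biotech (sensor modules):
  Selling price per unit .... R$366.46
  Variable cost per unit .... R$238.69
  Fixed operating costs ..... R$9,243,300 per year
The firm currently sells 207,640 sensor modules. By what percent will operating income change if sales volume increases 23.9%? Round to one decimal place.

At 207,640 units, contribution = 207,640 × R$127.77 = R$26,530,162.80.
EBIT = R$26,530,162.80 − R$9,243,300 = R$17,286,862.80.
Degree of operating leverage = R$26,530,162.80 / R$17,286,862.80 = 1.5347.
%ΔEBIT = DOL × %ΔSales = 1.5347 × +23.9% = +36.7%.

+36.7%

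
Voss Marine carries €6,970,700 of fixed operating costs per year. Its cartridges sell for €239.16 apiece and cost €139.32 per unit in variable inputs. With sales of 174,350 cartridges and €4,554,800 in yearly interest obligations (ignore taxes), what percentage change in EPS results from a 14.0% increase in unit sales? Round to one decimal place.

+41.4%

Total contribution margin = 174,350 × €99.84 = €17,407,104.00.
Subtracting fixed costs: EBIT = €17,407,104.00 − €6,970,700 = €10,436,404.00.
Interest = €4,554,800.00, so EBIT − I = €5,881,604.00.
Degree of combined leverage = contribution ÷ (EBIT − I) = €17,407,104.00 ÷ €5,881,604.00 = 2.9596.
%ΔEPS = DCL × %ΔSales = 2.9596 × +14.0% = +41.4%.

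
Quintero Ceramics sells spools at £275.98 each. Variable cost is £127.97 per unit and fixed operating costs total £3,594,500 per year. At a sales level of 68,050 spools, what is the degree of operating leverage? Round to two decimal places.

1.55

Contribution at this volume is 68,050 × £148.01 = £10,072,080.50.
EBIT = £10,072,080.50 − £3,594,500 = £6,477,580.50.
So DOL = total CM / EBIT = £10,072,080.50 / £6,477,580.50 = 1.5549.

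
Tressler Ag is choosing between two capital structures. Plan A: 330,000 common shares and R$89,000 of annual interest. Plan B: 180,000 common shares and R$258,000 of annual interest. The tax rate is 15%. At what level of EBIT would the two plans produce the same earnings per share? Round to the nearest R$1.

R$460,800

Set EPS_A = EPS_B: (EBIT − R$89,000)(1 − 0.15) ÷ 330,000 = (EBIT − R$258,000)(1 − 0.15) ÷ 180,000.
Cancelling (1 − t) and cross-multiplying: 180,000·(EBIT − 89,000) = 330,000·(EBIT − 258,000).
EBIT × (330,000 − 180,000) = 258,000 × 330,000 − 89,000 × 180,000 = 69,120,000,000, so EBIT = 69,120,000,000 ÷ 150,000 = 460,800.00.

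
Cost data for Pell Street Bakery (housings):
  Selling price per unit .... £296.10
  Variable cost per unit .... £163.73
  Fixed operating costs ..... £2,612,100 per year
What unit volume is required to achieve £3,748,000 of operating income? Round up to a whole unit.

Unit CM = price − variable cost = £296.10 − £163.73 = £132.37.
Required volume = (fixed costs + target profit) ÷ CM = (£2,612,100 + £3,748,000) ÷ £132.37 = 48,047.90, so 48,048 housings.

48,048 housings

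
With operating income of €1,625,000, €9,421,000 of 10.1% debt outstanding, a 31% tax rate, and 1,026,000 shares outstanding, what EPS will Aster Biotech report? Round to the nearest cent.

Pre-tax income = €1,625,000 − €951,521.00 = €673,479.00.
Net income = €673,479.00 × (1 − 0.31) = €464,700.51.
EPS = €464,700.51 ÷ 1,026,000 = €0.45.

€0.45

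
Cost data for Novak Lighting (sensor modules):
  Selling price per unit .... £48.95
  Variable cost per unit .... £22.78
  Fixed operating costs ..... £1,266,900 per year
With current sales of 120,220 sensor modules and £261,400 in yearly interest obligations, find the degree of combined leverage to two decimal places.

1.94

At 120,220 units, contribution = 120,220 × £26.17 = £3,146,157.40.
Subtracting fixed costs: EBIT = £3,146,157.40 − £1,266,900 = £1,879,257.40. Interest = £261,400.00, so EBIT − I = £1,617,857.40.
Degree of total leverage = total CM / (EBIT − interest) = £3,146,157.40 / £1,617,857.40 = 1.9446.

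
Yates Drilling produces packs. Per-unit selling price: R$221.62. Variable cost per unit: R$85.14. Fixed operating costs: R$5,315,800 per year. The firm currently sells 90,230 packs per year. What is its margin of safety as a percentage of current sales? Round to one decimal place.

56.8%

Each unit contributes R$221.62 − R$85.14 = R$136.48. Break-even units = R$5,315,800 ÷ R$136.48 = 38,949.30; break-even revenue = 38,949.30 × R$221.62 = R$8,631,943.11.
Current sales = 90,230 × R$221.62 = R$19,996,772.60.
Margin of safety = (R$19,996,772.60 − R$8,631,943.11) ÷ R$19,996,772.60 = 56.8%.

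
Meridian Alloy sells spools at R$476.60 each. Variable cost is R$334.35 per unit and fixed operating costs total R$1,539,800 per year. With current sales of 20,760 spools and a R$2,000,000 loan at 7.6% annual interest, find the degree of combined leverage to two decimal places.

Contribution at this volume is 20,760 × R$142.25 = R$2,953,110.00.
Operating income = contribution − fixed costs = R$2,953,110.00 − R$1,539,800 = R$1,413,310.00. Interest = R$152,000.00.
DOL = R$2,953,110.00 ÷ R$1,413,310.00 = 2.0895; DFL = R$1,413,310.00 ÷ R$1,261,310.00 = 1.1205.
DCL = DOL × DFL = 2.0895 × 1.1205 = 2.3413.

2.34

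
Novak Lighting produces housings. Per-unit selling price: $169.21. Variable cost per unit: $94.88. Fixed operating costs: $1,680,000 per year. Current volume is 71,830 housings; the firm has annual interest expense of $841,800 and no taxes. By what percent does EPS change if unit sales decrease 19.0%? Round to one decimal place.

Total contribution margin = 71,830 × $74.33 = $5,339,123.90.
Subtracting fixed costs: EBIT = $5,339,123.90 − $1,680,000 = $3,659,123.90.
After interest of $841,800.00, pre-tax earnings = $2,817,323.90.
Degree of combined leverage = contribution ÷ (EBIT − I) = $5,339,123.90 ÷ $2,817,323.90 = 1.8951.
EPS therefore changes by 1.8951 × (-19.0%) = -36.0%.

-36.0%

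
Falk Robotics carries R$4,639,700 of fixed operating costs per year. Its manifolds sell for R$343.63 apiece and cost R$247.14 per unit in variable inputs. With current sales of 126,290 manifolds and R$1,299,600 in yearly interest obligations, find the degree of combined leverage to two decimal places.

1.95

At 126,290 units, contribution = 126,290 × R$96.49 = R$12,185,722.10.
Subtracting fixed costs: EBIT = R$12,185,722.10 − R$4,639,700 = R$7,546,022.10. Interest = R$1,299,600.00, so EBIT − I = R$6,246,422.10.
Degree of total leverage = total CM / (EBIT − interest) = R$12,185,722.10 / R$6,246,422.10 = 1.9508.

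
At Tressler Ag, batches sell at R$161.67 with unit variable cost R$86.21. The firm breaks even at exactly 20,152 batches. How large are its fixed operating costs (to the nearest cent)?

Unit CM = price − variable cost = R$161.67 − R$86.21 = R$75.46.
Fixed costs = break-even units × CM = 20,152 × R$75.46 = R$1,520,669.92.

R$1,520,669.92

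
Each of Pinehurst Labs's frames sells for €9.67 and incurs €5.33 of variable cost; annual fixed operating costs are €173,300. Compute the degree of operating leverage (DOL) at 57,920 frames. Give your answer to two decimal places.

Contribution at this volume is 57,920 × €4.34 = €251,372.80.
Subtracting fixed costs: EBIT = €251,372.80 − €173,300 = €78,072.80.
Degree of operating leverage = €251,372.80 / €78,072.80 = 3.2197.

3.22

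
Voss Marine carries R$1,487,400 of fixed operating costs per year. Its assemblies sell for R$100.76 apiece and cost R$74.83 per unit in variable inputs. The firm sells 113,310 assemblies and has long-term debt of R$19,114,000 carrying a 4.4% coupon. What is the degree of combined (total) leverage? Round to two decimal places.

At 113,310 units, contribution = 113,310 × R$25.93 = R$2,938,128.30.
Subtracting fixed costs: EBIT = R$2,938,128.30 − R$1,487,400 = R$1,450,728.30. Interest = R$841,016.00.
DOL = R$2,938,128.30 ÷ R$1,450,728.30 = 2.0253; DFL = R$1,450,728.30 ÷ R$609,712.30 = 2.3794.
Combined leverage = 2.0253 × 2.3794 = 4.8190.

4.82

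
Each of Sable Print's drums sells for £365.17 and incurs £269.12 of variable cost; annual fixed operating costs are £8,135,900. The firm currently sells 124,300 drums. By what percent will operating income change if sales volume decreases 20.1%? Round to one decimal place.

-63.1%

Total contribution margin = 124,300 × £96.05 = £11,939,015.00.
Subtracting fixed costs: EBIT = £11,939,015.00 − £8,135,900 = £3,803,115.00.
DOL = contribution ÷ EBIT = £11,939,015.00 ÷ £3,803,115.00 = 3.1393.
Operating income changes by 3.1393 × -20.1% = -63.1%.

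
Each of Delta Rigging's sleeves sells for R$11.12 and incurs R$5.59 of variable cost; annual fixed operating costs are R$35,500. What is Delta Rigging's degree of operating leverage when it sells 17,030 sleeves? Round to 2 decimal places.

1.61

Total contribution margin = 17,030 × R$5.53 = R$94,175.90.
Subtracting fixed costs: EBIT = R$94,175.90 − R$35,500 = R$58,675.90.
DOL = contribution ÷ EBIT = R$94,175.90 ÷ R$58,675.90 = 1.6050.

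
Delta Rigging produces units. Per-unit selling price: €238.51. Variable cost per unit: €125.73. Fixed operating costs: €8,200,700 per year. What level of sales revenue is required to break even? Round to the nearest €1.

€17,343,048

Contribution margin per unit = €238.51 − €125.73 = €112.78, a CM ratio of €112.78 ÷ €238.51 = 0.4729.
Break-even sales = FC ÷ CM ratio = €8,200,700 × €238.51 / €112.78 = €17,343,048.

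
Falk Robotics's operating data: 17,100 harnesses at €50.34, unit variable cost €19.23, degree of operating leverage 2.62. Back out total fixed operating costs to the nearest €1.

Contribution at this volume is 17,100 × €31.11 = €531,981.00.
DOL = contribution / EBIT, so EBIT = €531,981.00 / 2.62 = €203,046.18.
Fixed costs = CM − EBIT = €531,981.00 − €203,046.18 = €328,935.

€328,935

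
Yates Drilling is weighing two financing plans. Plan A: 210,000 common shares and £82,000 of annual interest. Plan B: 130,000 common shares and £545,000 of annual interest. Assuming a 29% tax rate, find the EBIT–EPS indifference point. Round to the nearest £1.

At indifference, (EBIT − 82,000)(1 − t)/210,000 = (EBIT − 545,000)(1 − t)/130,000.
The (1 − t) factor cancels: (EBIT − 82,000) × 130,000 = (EBIT − 545,000) × 210,000.
EBIT × (210,000 − 130,000) = 545,000 × 210,000 − 82,000 × 130,000 = 103,790,000,000, so EBIT = 103,790,000,000 ÷ 80,000 = 1,297,375.00.

£1,297,375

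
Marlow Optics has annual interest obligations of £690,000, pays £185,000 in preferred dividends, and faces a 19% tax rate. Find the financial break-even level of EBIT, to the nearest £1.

Preferred dividends are paid after tax, so their pre-tax equivalent is £185,000 ÷ (1 − 0.19) = £228,395.06.
Financial break-even EBIT = interest + D_p ÷ (1 − t) = £690,000 + £228,395.06 = £918,395.06.

£918,395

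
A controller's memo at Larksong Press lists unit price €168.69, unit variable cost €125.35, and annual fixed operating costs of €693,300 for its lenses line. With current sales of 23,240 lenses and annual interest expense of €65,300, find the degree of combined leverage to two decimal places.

4.05

Contribution at this volume is 23,240 × €43.34 = €1,007,221.60.
EBIT = €1,007,221.60 − €693,300 = €313,921.60. Interest = €65,300.00.
DOL = €1,007,221.60 ÷ €313,921.60 = 3.2085; DFL = €313,921.60 ÷ €248,621.60 = 1.2626.
DCL = DOL × DFL = 3.2085 × 1.2626 = 4.0511.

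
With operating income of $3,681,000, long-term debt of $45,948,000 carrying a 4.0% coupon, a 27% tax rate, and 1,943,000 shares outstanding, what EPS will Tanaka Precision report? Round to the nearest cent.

Interest = $1,837,920.00, so EBT = $3,681,000 − $1,837,920.00 = $1,843,080.00.
Net income = $1,843,080.00 × (1 − 0.27) = $1,345,448.40.
EPS = $1,345,448.40 ÷ 1,943,000 = $0.69.

$0.69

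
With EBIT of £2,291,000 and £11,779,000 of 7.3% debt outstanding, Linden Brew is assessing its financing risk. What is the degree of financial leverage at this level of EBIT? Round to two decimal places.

1.60

Interest = £859,867.00.
DFL = EBIT ÷ (EBIT − I) = £2,291,000 ÷ (£2,291,000 − £859,867.00) = £2,291,000 ÷ £1,431,133.00 = 1.6008.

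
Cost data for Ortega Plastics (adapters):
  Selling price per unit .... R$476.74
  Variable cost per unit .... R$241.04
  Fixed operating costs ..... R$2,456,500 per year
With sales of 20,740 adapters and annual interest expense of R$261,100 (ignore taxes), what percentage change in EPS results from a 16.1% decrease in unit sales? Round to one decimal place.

-36.3%

At 20,740 units, contribution = 20,740 × R$235.70 = R$4,888,418.00.
EBIT = R$4,888,418.00 − R$2,456,500 = R$2,431,918.00.
Interest = R$261,100.00, so EBIT − I = R$2,170,818.00.
DCL = total CM / (EBIT − I) = R$4,888,418.00 / R$2,170,818.00 = 2.2519.
EPS therefore changes by 2.2519 × (-16.1%) = -36.3%.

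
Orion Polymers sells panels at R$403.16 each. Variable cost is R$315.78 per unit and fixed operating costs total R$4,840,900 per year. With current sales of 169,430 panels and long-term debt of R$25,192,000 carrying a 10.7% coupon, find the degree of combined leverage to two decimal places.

2.04

At 169,430 units, contribution = 169,430 × R$87.38 = R$14,804,793.40.
Subtracting fixed costs: EBIT = R$14,804,793.40 − R$4,840,900 = R$9,963,893.40. Interest = R$2,695,544.00.
DOL = R$14,804,793.40 ÷ R$9,963,893.40 = 1.4858; DFL = R$9,963,893.40 ÷ R$7,268,349.40 = 1.3709.
DCL = DOL × DFL = 1.4858 × 1.3709 = 2.0369.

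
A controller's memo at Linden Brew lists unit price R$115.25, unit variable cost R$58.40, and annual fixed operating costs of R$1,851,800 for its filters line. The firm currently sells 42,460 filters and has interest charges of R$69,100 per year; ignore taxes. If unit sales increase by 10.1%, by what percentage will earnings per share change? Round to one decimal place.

Contribution at this volume is 42,460 × R$56.85 = R$2,413,851.00.
Operating income = contribution − fixed costs = R$2,413,851.00 − R$1,851,800 = R$562,051.00.
After interest of R$69,100.00, pre-tax earnings = R$492,951.00.
Degree of combined leverage = contribution ÷ (EBIT − I) = R$2,413,851.00 ÷ R$492,951.00 = 4.8967.
%ΔEPS = DCL × %ΔSales = 4.8967 × +10.1% = +49.5%.

+49.5%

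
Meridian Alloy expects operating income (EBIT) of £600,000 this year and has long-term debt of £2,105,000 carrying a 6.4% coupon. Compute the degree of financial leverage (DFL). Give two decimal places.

1.29

Annual interest charges come to £134,720.00.
DFL = EBIT ÷ (EBIT − I) = £600,000 ÷ (£600,000 − £134,720.00) = £600,000 ÷ £465,280.00 = 1.2895.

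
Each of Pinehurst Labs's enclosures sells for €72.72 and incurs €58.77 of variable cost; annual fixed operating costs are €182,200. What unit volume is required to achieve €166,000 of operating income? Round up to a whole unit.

Contribution margin per unit = €72.72 − €58.77 = €13.95.
Units = (FC + target) / CM = (€182,200 + €166,000) / €13.95 = 24,960.57, so 24,961 enclosures.

24,961 enclosures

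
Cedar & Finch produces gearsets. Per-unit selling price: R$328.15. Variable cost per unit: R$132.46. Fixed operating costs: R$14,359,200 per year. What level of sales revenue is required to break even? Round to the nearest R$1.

Contribution margin per unit = R$328.15 − R$132.46 = R$195.69, a CM ratio of R$195.69 ÷ R$328.15 = 0.5963.
Break-even sales = FC ÷ CM ratio = R$14,359,200 × R$328.15 / R$195.69 = R$24,078,755.

R$24,078,755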